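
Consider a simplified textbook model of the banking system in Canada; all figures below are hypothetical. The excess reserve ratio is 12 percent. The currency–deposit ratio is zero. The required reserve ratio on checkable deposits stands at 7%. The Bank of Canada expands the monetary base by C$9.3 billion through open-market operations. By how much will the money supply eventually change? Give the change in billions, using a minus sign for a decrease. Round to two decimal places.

The money multiplier is m = 1 / (rr + e) = 1 / (0.07 + 0.12) ≈ 5.2632.
The purchase adds 9.3 billion of base, so ΔM = m × ΔMB = 5.2632 × (+9.3) ≈ 48.9478 billion.

C$48.95 billion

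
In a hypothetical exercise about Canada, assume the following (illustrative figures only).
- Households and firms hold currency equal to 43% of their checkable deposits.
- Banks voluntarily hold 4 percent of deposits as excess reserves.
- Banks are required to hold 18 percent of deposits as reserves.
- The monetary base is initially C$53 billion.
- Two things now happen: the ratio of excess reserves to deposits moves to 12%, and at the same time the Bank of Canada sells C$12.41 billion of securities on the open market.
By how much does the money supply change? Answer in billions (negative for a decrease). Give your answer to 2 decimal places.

-37.09 billion

Before: m₁ = (1 + 0.43) / (0.18 + 0.04 + 0.43) = 2.2, MB₁ = 53, so M₁ = 2.2 × 53 = 116.6 billion.
After: m₂ = (1 + 0.43) / (0.18 + 0.12 + 0.43) ≈ 1.95890, MB₂ = 53 − 12.41 = 40.59, so M₂ = 1.95890 × 40.59 ≈ 79.5118 billion.
ΔM = M₂ − M₁ = 79.5118 − 116.6 = -37.0882 billion.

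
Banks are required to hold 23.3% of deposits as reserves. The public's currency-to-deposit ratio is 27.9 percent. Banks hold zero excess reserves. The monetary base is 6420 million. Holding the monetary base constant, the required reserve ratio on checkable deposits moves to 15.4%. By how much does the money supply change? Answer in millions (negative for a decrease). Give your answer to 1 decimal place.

2926.0 million

Initially m₁ = (1 + 0.279) / (0.233 + 0.279) ≈ 2.498047, so M₁ = 2.498047 × 6420 ≈ 16037.4617 million.
After the change m₂ = (1 + 0.279) / (0.154 + 0.279) ≈ 2.953811, so M₂ = 2.953811 × 6420 ≈ 18963.4666 million.
ΔM = M₂ − M₁ = 18963.4666 − 16037.4617 = 2926.0049 million.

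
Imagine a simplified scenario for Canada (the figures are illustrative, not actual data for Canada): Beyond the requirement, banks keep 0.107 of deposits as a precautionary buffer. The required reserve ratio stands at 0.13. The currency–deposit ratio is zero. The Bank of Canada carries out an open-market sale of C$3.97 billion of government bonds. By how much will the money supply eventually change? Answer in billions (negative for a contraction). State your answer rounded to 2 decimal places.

The money multiplier is m = 1 / (rr + e) = 1 / (0.13 + 0.107) ≈ 4.2194.
The sale removes 3.97 billion of base, so ΔM = m × ΔMB = 4.2194 × (−3.97) ≈ -16.751 billion.

-16.75 billion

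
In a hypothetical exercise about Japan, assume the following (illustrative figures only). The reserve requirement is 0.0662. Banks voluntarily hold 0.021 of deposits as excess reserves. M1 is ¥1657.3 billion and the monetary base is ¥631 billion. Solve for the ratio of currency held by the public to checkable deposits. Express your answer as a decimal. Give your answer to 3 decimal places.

0.474

Using m = M/MB = 1657.3/631 ≈ 2.626466. From m = (1 + c)/(c + rr + e), rearranging gives 1 + c = m·(c + rr + e), so c·(1 − m) = m·(rr + e) − 1.
Hence c = [m·(rr + e) − 1]/(1 − m) = [2.626466 × (0.0662 + 0.021) − 1] / (1 − 2.626466) ≈ 0.474017.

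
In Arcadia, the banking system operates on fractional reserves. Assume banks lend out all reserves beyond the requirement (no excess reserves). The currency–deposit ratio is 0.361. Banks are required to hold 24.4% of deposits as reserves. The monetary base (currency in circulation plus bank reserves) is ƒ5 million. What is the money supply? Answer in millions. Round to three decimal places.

The money multiplier is m = (1 + c) / (rr + c) = (1 + 0.361) / (0.244 + 0.361) ≈ 2.24959.
So M = m × MB = 2.24959 × 5 ≈ 11.2479 million.

ƒ11.248 million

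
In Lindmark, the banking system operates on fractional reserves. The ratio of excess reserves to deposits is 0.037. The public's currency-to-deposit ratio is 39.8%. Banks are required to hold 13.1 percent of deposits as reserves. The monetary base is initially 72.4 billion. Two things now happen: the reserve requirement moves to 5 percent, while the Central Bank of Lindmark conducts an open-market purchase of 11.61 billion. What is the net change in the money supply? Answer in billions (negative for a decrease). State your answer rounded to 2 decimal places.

63.33 billion

Before: m₁ = (1 + 0.398) / (0.131 + 0.037 + 0.398) ≈ 2.46996, MB₁ = 72.4, so M₁ = 2.46996 × 72.4 ≈ 178.8251 billion.
After: m₂ = (1 + 0.398) / (0.05 + 0.037 + 0.398) ≈ 2.88247, MB₂ = 72.4 + 11.61 = 84.01, so M₂ = 2.88247 × 84.01 ≈ 242.1563 billion.
ΔM = M₂ − M₁ = 242.1563 − 178.8251 = 63.3312 billion.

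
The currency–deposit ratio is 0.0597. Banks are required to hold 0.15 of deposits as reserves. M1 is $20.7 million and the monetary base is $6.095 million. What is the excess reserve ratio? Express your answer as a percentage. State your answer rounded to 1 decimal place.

Using m = M/MB = 20.7/6.095 ≈ 3.396226. Since m = (1 + c)/(c + rr + e), the denominator satisfies c + rr + e = (1 + c)/m = (1 + 0.0597) / 3.396226 ≈ 0.312023.
With c = 0.0597 and rr = 0.15, the excess reserve ratio is 0.312023 − 0.0597 − 0.15 = 0.102323.

10.2%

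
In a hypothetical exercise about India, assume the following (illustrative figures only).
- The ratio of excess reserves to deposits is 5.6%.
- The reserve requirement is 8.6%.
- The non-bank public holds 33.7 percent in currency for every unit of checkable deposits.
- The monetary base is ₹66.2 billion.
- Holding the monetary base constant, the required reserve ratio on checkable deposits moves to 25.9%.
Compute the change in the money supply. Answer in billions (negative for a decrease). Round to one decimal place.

-49.0 billion

Initially m₁ = (1 + 0.337) / (0.086 + 0.056 + 0.337) ≈ 2.7912, so M₁ = 2.7912 × 66.2 ≈ 184.7774 billion.
After the change m₂ = (1 + 0.337) / (0.259 + 0.056 + 0.337) ≈ 2.0506, so M₂ = 2.0506 × 66.2 ≈ 135.7497 billion.
ΔM = M₂ − M₁ = 135.7497 − 184.7774 = -49.0277 billion.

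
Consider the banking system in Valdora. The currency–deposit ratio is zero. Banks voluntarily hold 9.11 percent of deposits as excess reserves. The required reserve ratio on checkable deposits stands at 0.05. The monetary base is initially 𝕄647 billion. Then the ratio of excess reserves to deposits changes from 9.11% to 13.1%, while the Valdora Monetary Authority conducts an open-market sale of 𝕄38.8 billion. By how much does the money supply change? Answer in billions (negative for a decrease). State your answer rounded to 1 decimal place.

Before: m₁ = 1 / (0.05 + 0.0911) ≈ 7.08717, MB₁ = 647, so M₁ = 7.08717 × 647 ≈ 4585.399 billion.
After: m₂ = 1 / (0.05 + 0.131) ≈ 5.52486, MB₂ = 647 − 38.8 = 608.2, so M₂ = 5.52486 × 608.2 ≈ 3360.2199 billion.
ΔM = M₂ − M₁ = 3360.2199 − 4585.399 = -1225.1791 billion.

-1225.2 billion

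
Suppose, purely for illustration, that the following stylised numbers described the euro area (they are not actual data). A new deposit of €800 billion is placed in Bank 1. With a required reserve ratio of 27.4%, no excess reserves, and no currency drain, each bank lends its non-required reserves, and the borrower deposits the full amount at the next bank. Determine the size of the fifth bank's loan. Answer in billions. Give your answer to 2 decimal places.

Each bank lends a fraction (1 − rr) = 0.7260 of the deposit it receives, so Bank 5 receives 800·0.7260^4 and lends 800·0.7260^5 ≈ 161.3515 billion.

€161.35 billion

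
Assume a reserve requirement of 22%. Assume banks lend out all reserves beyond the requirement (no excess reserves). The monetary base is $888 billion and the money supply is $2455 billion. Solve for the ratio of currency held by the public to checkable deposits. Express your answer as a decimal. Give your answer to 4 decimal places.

Using m = M/MB = 2455/888 ≈ 2.764640. From m = (1 + c)/(c + rr + e), rearranging gives 1 + c = m·(c + rr + e), so c·(1 − m) = m·(rr + e) − 1.
Hence c = [m·(rr + e) − 1]/(1 − m) = [2.764640 × (0.22 + 0) − 1] / (1 − 2.764640) ≈ 0.222017.

0.2220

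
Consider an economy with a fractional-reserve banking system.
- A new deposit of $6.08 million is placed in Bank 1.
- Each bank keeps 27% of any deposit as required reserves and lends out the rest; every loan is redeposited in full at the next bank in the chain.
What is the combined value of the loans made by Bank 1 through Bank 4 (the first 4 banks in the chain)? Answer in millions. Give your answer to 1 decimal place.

Bank i lends (1 − rr)^i of the original deposit: Bank 1 lends 6.08·0.7300 = 4.4384, Bank 2 lends 6.08·0.7300² ≈ 3.2400, and so on.
Summing a geometric series: total = 6.08·[0.7300·(1 − 0.7300^4) / (1 − 0.7300)] ≈ 11.7703 million.

$11.8 million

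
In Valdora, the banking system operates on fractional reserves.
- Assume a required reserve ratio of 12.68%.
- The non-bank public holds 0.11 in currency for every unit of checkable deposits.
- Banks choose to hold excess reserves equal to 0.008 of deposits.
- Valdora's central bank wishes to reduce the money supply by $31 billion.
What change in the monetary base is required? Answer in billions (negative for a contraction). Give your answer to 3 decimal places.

The money multiplier is m = (1 + c) / (rr + e + c) = (1 + 0.11) / (0.1268 + 0.008 + 0.11) ≈ 4.534314.
ΔMB = ΔM / m = (−31) / 4.534314 ≈ -6.8368 billion.

-6.837 billion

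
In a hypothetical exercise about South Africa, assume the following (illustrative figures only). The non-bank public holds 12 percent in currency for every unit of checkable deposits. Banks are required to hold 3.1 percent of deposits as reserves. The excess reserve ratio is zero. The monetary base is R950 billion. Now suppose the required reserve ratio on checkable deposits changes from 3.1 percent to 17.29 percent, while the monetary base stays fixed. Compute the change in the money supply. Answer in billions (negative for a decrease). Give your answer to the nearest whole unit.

-3414 billion

Initially m₁ = (1 + 0.12) / (0.031 + 0.12) ≈ 7.4172, so M₁ = 7.4172 × 950 = 7046.34 billion.
After the change m₂ = (1 + 0.12) / (0.1729 + 0.12) ≈ 3.8238, so M₂ = 3.8238 × 950 = 3632.61 billion.
ΔM = M₂ − M₁ = 3632.61 − 7046.34 = -3413.73 billion.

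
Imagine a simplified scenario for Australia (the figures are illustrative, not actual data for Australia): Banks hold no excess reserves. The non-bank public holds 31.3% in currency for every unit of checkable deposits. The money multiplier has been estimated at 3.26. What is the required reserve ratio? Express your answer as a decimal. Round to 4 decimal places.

Using m = 3.26. Since m = (1 + c)/(c + rr + e), the denominator satisfies c + rr + e = (1 + c)/m = (1 + 0.313) / 3.26 ≈ 0.402761.
With c = 0.313 and e = 0, the required reserve ratio is 0.402761 − 0.313 − 0 = 0.089761.

0.0898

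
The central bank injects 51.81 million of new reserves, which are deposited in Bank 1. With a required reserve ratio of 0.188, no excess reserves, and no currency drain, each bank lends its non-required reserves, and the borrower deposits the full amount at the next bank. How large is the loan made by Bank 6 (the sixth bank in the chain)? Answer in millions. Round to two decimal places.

14.85 million

Each bank lends a fraction (1 − rr) = 0.8120 of the deposit it receives, so Bank 6 receives 51.81·0.8120^5 and lends 51.81·0.8120^6 ≈ 14.8508 million.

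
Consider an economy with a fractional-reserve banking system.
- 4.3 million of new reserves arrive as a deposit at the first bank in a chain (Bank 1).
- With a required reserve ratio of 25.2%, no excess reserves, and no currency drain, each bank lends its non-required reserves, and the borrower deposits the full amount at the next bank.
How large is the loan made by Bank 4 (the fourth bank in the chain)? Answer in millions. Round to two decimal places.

1.35 million

Each bank lends a fraction (1 − rr) = 0.7480 of the deposit it receives, so Bank 4 receives 4.3·0.7480^3 and lends 4.3·0.7480^4 ≈ 1.3461 million.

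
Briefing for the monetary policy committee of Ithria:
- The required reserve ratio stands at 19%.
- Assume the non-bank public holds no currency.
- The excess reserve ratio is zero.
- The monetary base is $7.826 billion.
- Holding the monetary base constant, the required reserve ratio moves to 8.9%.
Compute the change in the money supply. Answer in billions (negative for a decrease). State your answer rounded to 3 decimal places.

$46.743 billion

Initially m₁ = 1 / (0.19) ≈ 5.26316, so M₁ = 5.26316 × 7.826 ≈ 41.1895 billion.
After the change m₂ = 1 / (0.089) ≈ 11.23596, so M₂ = 11.23596 × 7.826 ≈ 87.9326 billion.
ΔM = M₂ − M₁ = 87.9326 − 41.1895 = 46.7431 billion.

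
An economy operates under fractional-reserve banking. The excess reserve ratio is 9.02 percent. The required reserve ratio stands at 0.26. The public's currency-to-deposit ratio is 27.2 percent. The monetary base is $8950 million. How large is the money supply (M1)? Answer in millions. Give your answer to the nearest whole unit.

The money multiplier is m = (1 + c) / (rr + e + c) = (1 + 0.272) / (0.26 + 0.0902 + 0.272) ≈ 2.04436.
So M = m × MB = 2.04436 × 8950 = 18297.022 million.

$18297 million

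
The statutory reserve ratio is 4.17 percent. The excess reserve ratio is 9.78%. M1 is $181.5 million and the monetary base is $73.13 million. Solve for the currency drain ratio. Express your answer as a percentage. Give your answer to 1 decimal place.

44.1%

Using m = M/MB = 181.5/73.13 ≈ 2.481882. From m = (1 + c)/(c + rr + e), rearranging gives 1 + c = m·(c + rr + e), so c·(1 − m) = m·(rr + e) − 1.
Hence c = [m·(rr + e) − 1]/(1 − m) = [2.481882 × (0.0417 + 0.0978) − 1] / (1 − 2.481882) ≈ 0.441181.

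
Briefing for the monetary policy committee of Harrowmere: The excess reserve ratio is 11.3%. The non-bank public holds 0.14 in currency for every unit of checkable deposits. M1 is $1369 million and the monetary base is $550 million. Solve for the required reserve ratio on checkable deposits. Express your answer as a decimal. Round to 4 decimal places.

0.2050

Using m = M/MB = 1369/550 ≈ 2.489091. Since m = (1 + c)/(c + rr + e), the denominator satisfies c + rr + e = (1 + c)/m = (1 + 0.14) / 2.489091 ≈ 0.457999.
With c = 0.14 and e = 0.113, the required reserve ratio on checkable deposits is 0.457999 − 0.14 − 0.113 = 0.204999.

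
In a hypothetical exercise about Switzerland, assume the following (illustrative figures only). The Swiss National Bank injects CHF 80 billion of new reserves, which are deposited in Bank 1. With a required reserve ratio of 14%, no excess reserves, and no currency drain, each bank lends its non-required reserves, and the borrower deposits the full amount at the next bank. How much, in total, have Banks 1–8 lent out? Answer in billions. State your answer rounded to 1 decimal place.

Bank i lends (1 − rr)^i of the original deposit: Bank 1 lends 80·0.8600 = 68.8000, Bank 2 lends 80·0.8600² = 59.1680, and so on.
Summing a geometric series: total = 80·[0.8600·(1 − 0.8600^8) / (1 − 0.8600)] ≈ 344.3843 billion.

CHF 344.4 billion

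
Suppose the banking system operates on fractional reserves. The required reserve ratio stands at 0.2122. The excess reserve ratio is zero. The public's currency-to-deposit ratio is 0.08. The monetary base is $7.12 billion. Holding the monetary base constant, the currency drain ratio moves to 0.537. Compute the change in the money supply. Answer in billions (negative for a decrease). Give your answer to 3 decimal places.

Initially m₁ = (1 + 0.08) / (0.2122 + 0.08) ≈ 3.69610, so M₁ = 3.69610 × 7.12 ≈ 26.3162 billion.
After the change m₂ = (1 + 0.537) / (0.2122 + 0.537) ≈ 2.05152, so M₂ = 2.05152 × 7.12 ≈ 14.6068 billion.
ΔM = M₂ − M₁ = 14.6068 − 26.3162 = -11.7094 billion.

-11.709 billion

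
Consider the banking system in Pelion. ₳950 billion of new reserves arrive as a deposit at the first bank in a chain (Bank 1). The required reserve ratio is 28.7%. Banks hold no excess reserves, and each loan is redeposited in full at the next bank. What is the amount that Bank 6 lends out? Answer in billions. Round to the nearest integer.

Each bank lends a fraction (1 − rr) = 0.7130 of the deposit it receives, so Bank 6 receives 950·0.7130^5 and lends 950·0.7130^6 ≈ 124.8133 billion.

₳125 billion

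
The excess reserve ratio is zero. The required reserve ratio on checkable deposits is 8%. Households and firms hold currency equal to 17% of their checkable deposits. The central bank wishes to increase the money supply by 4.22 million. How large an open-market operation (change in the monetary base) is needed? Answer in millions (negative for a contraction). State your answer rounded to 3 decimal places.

The money multiplier is m = (1 + c) / (rr + c) = (1 + 0.17) / (0.08 + 0.17) = 4.68.
ΔMB = ΔM / m = (+4.22) / 4.68 ≈ 0.9017 million.

0.902 million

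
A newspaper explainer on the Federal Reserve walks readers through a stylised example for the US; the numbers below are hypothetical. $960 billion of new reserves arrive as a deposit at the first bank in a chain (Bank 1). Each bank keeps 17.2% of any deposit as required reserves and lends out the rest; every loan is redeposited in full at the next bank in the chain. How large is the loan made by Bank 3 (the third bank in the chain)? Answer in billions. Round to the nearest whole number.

Each bank lends a fraction (1 − rr) = 0.8280 of the deposit it receives, so Bank 3 receives 960·0.8280^2 and lends 960·0.8280^3 ≈ 544.9570 billion.

$545 billion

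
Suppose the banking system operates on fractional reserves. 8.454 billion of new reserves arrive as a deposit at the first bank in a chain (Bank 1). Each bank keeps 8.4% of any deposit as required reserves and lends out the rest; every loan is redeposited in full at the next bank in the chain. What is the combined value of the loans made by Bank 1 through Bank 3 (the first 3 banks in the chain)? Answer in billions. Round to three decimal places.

Bank i lends (1 − rr)^i of the original deposit: Bank 1 lends 8.454·0.9160 ≈ 7.7439, Bank 2 lends 8.454·0.9160² ≈ 7.0934, and so on.
Summing a geometric series: total = 8.454·[0.9160·(1 − 0.9160^3) / (1 − 0.9160)] ≈ 21.3348 billion.

21.335 billion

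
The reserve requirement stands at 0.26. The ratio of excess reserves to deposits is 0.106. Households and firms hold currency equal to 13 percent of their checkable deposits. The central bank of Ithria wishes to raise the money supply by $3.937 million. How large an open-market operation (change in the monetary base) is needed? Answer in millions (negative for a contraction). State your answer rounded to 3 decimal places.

$1.728 million

The money multiplier is m = (1 + c) / (rr + e + c) = (1 + 0.13) / (0.26 + 0.106 + 0.13) ≈ 2.27823.
ΔMB = ΔM / m = (+3.937) / 2.27823 ≈ 1.7281 million.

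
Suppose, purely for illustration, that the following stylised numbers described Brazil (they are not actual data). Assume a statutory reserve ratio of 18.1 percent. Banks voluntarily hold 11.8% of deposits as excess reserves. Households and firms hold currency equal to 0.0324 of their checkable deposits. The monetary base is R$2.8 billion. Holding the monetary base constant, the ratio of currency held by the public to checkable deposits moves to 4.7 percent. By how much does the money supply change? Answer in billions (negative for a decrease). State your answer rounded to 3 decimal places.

-0.250 billion

Initially m₁ = (1 + 0.0324) / (0.181 + 0.118 + 0.0324) ≈ 3.11527, so M₁ = 3.11527 × 2.8 ≈ 8.7228 billion.
After the change m₂ = (1 + 0.047) / (0.181 + 0.118 + 0.047) ≈ 3.02601, so M₂ = 3.02601 × 2.8 ≈ 8.4728 billion.
ΔM = M₂ − M₁ = 8.4728 − 8.7228 = -0.25 billion.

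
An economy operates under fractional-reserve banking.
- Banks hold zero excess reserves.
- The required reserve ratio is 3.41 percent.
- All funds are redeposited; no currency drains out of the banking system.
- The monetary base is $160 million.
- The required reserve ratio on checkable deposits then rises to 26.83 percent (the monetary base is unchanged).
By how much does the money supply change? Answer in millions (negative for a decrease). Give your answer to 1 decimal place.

Initially m₁ = 1 / (0.0341) ≈ 29.32551, so M₁ = 29.32551 × 160 = 4692.0816 million.
After the change m₂ = 1 / (0.2683) ≈ 3.72717, so M₂ = 3.72717 × 160 = 596.3472 million.
ΔM = M₂ − M₁ = 596.3472 − 4692.0816 = -4095.7344 million.

-4095.7 million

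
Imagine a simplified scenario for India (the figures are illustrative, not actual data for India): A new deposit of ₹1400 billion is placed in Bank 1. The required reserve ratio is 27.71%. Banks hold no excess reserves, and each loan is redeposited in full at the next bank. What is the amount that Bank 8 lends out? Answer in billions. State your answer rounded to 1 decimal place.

₹104.4 billion

Each bank lends a fraction (1 − rr) = 0.7229 of the deposit it receives, so Bank 8 receives 1400·0.7229^7 and lends 1400·0.7229^8 ≈ 104.4128 billion.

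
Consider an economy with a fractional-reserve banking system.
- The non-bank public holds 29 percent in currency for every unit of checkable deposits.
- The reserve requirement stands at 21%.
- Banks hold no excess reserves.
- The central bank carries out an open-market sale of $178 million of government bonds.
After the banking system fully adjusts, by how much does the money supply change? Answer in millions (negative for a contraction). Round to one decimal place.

The money multiplier is m = (1 + c) / (rr + c) = (1 + 0.29) / (0.21 + 0.29) = 2.58.
The sale removes 178 million of base, so ΔM = m × ΔMB = 2.58 × (−178) = -459.24 million.

-459.2 million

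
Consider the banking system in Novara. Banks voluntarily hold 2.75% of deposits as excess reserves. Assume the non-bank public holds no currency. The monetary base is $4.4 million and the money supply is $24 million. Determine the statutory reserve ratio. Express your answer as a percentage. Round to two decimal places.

15.58%

Using m = M/MB = 24/4.4 ≈ 5.454545. Since m = (1 + c)/(c + rr + e), the denominator satisfies c + rr + e = (1 + c)/m = (1 + 0) / 5.454545 ≈ 0.183333.
With c = 0 and e = 0.0275, the statutory reserve ratio is 0.183333 − 0 − 0.0275 = 0.155833.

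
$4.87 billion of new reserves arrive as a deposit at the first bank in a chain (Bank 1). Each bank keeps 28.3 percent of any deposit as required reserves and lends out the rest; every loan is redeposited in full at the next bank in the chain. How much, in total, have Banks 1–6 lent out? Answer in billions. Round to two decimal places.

Bank i lends (1 − rr)^i of the original deposit: Bank 1 lends 4.87·0.7170 ≈ 3.4918, Bank 2 lends 4.87·0.7170² ≈ 2.5036, and so on.
Summing a geometric series: total = 4.87·[0.7170·(1 − 0.7170^6) / (1 − 0.7170)] ≈ 10.6621 billion.

$10.66 billion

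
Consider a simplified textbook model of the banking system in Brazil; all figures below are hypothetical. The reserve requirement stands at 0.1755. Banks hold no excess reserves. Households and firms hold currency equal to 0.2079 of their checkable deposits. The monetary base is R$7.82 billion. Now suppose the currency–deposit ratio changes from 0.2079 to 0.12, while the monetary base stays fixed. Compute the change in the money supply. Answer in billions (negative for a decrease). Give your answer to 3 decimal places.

R$5.002 billion

Initially m₁ = (1 + 0.2079) / (0.1755 + 0.2079) ≈ 3.15050, so M₁ = 3.15050 × 7.82 ≈ 24.6369 billion.
After the change m₂ = (1 + 0.12) / (0.1755 + 0.12) ≈ 3.79019, so M₂ = 3.79019 × 7.82 ≈ 29.6393 billion.
ΔM = M₂ − M₁ = 29.6393 − 24.6369 = 5.0024 billion.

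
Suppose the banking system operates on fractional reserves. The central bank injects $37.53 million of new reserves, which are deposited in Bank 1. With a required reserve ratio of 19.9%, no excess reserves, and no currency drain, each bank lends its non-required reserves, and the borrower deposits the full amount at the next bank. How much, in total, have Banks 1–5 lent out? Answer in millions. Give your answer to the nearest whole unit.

$101 million

Bank i lends (1 − rr)^i of the original deposit: Bank 1 lends 37.53·0.8010 ≈ 30.0615, Bank 2 lends 37.53·0.8010² ≈ 24.0793, and so on.
Summing a geometric series: total = 37.53·[0.8010·(1 − 0.8010^5) / (1 − 0.8010)] ≈ 101.2525 million.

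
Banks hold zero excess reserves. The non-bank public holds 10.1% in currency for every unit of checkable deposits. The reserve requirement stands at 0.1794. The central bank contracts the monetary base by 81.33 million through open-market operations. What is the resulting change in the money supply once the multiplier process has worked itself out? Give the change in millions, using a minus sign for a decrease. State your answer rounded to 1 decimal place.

The money multiplier is m = (1 + c) / (rr + c) = (1 + 0.101) / (0.1794 + 0.101) ≈ 3.9265.
The sale removes 81.33 million of base, so ΔM = m × ΔMB = 3.9265 × (−81.33) ≈ -319.3422 million.

-319.3 million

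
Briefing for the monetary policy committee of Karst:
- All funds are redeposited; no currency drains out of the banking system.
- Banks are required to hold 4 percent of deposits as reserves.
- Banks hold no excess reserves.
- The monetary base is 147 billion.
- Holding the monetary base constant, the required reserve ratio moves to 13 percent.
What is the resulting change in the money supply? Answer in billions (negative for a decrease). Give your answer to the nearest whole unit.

-2544 billion

Initially m₁ = 1 / (0.04) = 25, so M₁ = 25 × 147 = 3675 billion.
After the change m₂ = 1 / (0.13) ≈ 7.6923, so M₂ = 7.6923 × 147 = 1130.7681 billion.
ΔM = M₂ − M₁ = 1130.7681 − 3675 = -2544.2319 billion.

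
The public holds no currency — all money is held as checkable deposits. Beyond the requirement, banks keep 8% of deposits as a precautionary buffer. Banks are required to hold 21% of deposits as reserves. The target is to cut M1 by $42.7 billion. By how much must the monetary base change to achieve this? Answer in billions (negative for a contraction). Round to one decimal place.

-12.4 billion

The money multiplier is m = 1 / (rr + e) = 1 / (0.21 + 0.08) ≈ 3.4483.
ΔMB = ΔM / m = (−42.7) / 3.4483 ≈ -12.3829 billion.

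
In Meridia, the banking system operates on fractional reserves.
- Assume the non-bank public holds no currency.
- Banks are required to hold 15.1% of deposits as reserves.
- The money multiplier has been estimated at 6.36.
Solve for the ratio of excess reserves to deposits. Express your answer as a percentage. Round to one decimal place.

0.6%

Using m = 6.36. Since m = (1 + c)/(c + rr + e), the denominator satisfies c + rr + e = (1 + c)/m = (1 + 0) / 6.36 ≈ 0.157233.
With c = 0 and rr = 0.151, the ratio of excess reserves to deposits is 0.157233 − 0 − 0.151 = 0.006233.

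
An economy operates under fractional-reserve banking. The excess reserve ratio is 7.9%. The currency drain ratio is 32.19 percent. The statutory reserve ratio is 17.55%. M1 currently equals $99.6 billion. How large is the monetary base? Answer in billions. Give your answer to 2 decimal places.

The money multiplier is m = (1 + c) / (rr + e + c) = (1 + 0.3219) / (0.1755 + 0.079 + 0.3219) ≈ 2.29337.
MB = M / m = 99.6 / 2.29337 ≈ 43.4295 billion.

$43.43 billion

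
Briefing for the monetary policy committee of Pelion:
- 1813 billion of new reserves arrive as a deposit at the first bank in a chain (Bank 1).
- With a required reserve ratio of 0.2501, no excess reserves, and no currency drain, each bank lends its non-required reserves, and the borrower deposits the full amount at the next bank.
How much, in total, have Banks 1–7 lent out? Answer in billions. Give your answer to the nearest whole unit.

4711 billion

Bank i lends (1 − rr)^i of the original deposit: Bank 1 lends 1813·0.7499 = 1359.5687, Bank 2 lends 1813·0.7499² ≈ 1019.5406, and so on.
Summing a geometric series: total = 1813·[0.7499·(1 − 0.7499^7) / (1 − 0.7499)] ≈ 4711.1455 billion.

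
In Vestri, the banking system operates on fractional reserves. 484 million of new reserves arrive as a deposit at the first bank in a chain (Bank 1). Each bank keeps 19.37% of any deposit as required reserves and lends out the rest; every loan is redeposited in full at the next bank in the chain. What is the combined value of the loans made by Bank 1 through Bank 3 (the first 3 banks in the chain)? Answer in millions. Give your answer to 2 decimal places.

958.62 million

Bank i lends (1 − rr)^i of the original deposit: Bank 1 lends 484·0.8063 = 390.2492, Bank 2 lends 484·0.8063² ≈ 314.6579, and so on.
Summing a geometric series: total = 484·[0.8063·(1 − 0.8063^3) / (1 − 0.8063)] ≈ 958.6158 million.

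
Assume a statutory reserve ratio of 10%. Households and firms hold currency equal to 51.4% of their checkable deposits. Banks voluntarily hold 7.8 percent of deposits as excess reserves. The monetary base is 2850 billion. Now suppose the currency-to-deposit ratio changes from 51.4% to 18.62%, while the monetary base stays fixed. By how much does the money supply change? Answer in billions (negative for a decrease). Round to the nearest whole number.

3047 billion

Initially m₁ = (1 + 0.514) / (0.1 + 0.078 + 0.514) ≈ 2.18786, so M₁ = 2.18786 × 2850 = 6235.401 billion.
After the change m₂ = (1 + 0.1862) / (0.1 + 0.078 + 0.1862) ≈ 3.25700, so M₂ = 3.25700 × 2850 = 9282.45 billion.
ΔM = M₂ − M₁ = 9282.45 − 6235.401 = 3047.049 billion.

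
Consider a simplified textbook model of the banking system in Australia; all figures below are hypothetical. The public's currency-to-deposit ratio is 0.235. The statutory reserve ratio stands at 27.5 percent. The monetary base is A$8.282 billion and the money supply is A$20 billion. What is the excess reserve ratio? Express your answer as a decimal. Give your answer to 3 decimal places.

0.001

Using m = M/MB = 20/8.282 ≈ 2.414876. Since m = (1 + c)/(c + rr + e), the denominator satisfies c + rr + e = (1 + c)/m = (1 + 0.235) / 2.414876 ≈ 0.511413.
With c = 0.235 and rr = 0.275, the excess reserve ratio is 0.511413 − 0.235 − 0.275 = 0.001413.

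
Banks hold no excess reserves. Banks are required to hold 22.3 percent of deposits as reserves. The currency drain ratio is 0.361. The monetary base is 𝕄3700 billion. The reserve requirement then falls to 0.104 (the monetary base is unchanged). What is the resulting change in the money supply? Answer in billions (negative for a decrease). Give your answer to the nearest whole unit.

Initially m₁ = (1 + 0.361) / (0.223 + 0.361) ≈ 2.33048, so M₁ = 2.33048 × 3700 = 8622.776 billion.
After the change m₂ = (1 + 0.361) / (0.104 + 0.361) ≈ 2.92688, so M₂ = 2.92688 × 3700 = 10829.456 billion.
ΔM = M₂ − M₁ = 10829.456 − 8622.776 = 2206.68 billion.

𝕄2207 billion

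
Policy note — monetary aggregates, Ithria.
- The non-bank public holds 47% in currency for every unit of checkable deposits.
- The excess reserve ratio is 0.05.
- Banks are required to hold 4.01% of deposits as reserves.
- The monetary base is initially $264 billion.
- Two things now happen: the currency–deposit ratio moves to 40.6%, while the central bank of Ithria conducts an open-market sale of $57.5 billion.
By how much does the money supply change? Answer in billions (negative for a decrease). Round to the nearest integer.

-108 billion

Before: m₁ = (1 + 0.47) / (0.0401 + 0.05 + 0.47) ≈ 2.6245, MB₁ = 264, so M₁ = 2.6245 × 264 = 692.868 billion.
After: m₂ = (1 + 0.406) / (0.0401 + 0.05 + 0.406) ≈ 2.8341, MB₂ = 264 − 57.5 = 206.5, so M₂ = 2.8341 × 206.5 ≈ 585.2416 billion.
ΔM = M₂ − M₁ = 585.2416 − 692.868 = -107.6264 billion.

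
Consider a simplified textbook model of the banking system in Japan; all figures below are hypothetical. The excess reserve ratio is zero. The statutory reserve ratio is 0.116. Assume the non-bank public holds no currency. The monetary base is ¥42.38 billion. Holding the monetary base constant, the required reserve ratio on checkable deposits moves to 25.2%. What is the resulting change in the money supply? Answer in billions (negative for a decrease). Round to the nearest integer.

Initially m₁ = 1 / (0.116) ≈ 8.6207, so M₁ = 8.6207 × 42.38 ≈ 365.3453 billion.
After the change m₂ = 1 / (0.252) ≈ 3.9683, so M₂ = 3.9683 × 42.38 ≈ 168.1766 billion.
ΔM = M₂ − M₁ = 168.1766 − 365.3453 = -197.1687 billion.

-197 billion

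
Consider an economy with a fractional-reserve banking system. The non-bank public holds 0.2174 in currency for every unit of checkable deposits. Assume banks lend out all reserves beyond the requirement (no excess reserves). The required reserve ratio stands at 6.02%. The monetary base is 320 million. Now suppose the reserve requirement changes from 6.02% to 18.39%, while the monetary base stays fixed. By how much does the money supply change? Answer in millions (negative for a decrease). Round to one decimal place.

-432.6 million

Initially m₁ = (1 + 0.2174) / (0.0602 + 0.2174) ≈ 4.38545, so M₁ = 4.38545 × 320 = 1403.344 million.
After the change m₂ = (1 + 0.2174) / (0.1839 + 0.2174) ≈ 3.03364, so M₂ = 3.03364 × 320 = 970.7648 million.
ΔM = M₂ − M₁ = 970.7648 − 1403.344 = -432.5792 million.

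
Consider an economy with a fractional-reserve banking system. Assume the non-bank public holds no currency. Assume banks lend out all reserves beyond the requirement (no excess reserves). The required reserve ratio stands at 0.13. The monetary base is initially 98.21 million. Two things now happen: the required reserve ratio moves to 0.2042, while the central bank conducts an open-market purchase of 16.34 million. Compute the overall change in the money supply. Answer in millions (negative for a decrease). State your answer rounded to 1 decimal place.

Before: m₁ = 1 / (0.13) ≈ 7.69231, MB₁ = 98.21, so M₁ = 7.69231 × 98.21 ≈ 755.4618 million.
After: m₂ = 1 / (0.2042) ≈ 4.89716, MB₂ = 98.21 + 16.34 = 114.55, so M₂ = 4.89716 × 114.55 ≈ 560.9697 million.
ΔM = M₂ − M₁ = 560.9697 − 755.4618 = -194.4921 million.

-194.5 million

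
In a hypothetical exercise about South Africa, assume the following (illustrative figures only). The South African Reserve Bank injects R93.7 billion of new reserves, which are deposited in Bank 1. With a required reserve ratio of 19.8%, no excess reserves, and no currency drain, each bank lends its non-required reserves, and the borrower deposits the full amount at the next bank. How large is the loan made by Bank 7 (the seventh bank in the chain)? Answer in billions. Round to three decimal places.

R19.997 billion

Each bank lends a fraction (1 − rr) = 0.8020 of the deposit it receives, so Bank 7 receives 93.7·0.8020^6 and lends 93.7·0.8020^7 ≈ 19.9968 billion.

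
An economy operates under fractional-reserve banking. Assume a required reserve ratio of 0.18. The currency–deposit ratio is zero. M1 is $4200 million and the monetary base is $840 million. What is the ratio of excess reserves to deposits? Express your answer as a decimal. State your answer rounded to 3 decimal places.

Using m = M/MB = 4200/840 = 5.000000. Since m = (1 + c)/(c + rr + e), the denominator satisfies c + rr + e = (1 + c)/m = (1 + 0) / 5.000000 = 0.200000.
With c = 0 and rr = 0.18, the ratio of excess reserves to deposits is 0.200000 − 0 − 0.18 = 0.02.

0.020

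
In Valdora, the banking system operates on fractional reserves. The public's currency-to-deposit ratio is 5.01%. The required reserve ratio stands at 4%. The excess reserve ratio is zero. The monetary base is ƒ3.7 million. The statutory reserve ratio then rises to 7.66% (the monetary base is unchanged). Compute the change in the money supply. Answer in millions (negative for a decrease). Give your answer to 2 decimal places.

Initially m₁ = (1 + 0.0501) / (0.04 + 0.0501) ≈ 11.6548, so M₁ = 11.6548 × 3.7 ≈ 43.1228 million.
After the change m₂ = (1 + 0.0501) / (0.0766 + 0.0501) ≈ 8.2881, so M₂ = 8.2881 × 3.7 ≈ 30.666 million.
ΔM = M₂ − M₁ = 30.666 − 43.1228 = -12.4568 million.

-12.46 million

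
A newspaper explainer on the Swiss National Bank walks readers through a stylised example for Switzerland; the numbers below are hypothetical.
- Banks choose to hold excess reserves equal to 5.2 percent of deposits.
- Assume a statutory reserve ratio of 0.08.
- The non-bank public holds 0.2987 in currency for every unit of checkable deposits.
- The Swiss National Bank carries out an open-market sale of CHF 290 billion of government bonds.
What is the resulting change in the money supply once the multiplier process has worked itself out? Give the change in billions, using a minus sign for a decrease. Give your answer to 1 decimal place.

-874.4 billion

The money multiplier is m = (1 + c) / (rr + e + c) = (1 + 0.2987) / (0.08 + 0.052 + 0.2987) ≈ 3.01532.
The sale removes 290 billion of base, so ΔM = m × ΔMB = 3.01532 × (−290) = -874.4428 billion.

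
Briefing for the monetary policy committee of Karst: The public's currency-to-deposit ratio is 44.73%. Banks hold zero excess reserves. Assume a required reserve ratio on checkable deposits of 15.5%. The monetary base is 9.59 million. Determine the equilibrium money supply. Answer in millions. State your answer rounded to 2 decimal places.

23.04 million

The money multiplier is m = (1 + c) / (rr + c) = (1 + 0.4473) / (0.155 + 0.4473) ≈ 2.4030.
So M = m × MB = 2.4030 × 9.59 ≈ 23.0448 million.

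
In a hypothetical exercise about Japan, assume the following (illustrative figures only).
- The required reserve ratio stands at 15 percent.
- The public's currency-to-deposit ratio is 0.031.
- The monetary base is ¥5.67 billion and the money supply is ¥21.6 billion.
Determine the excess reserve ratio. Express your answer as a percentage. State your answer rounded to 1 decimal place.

Using m = M/MB = 21.6/5.67 ≈ 3.809524. Since m = (1 + c)/(c + rr + e), the denominator satisfies c + rr + e = (1 + c)/m = (1 + 0.031) / 3.809524 ≈ 0.270637.
With c = 0.031 and rr = 0.15, the excess reserve ratio is 0.270637 − 0.031 − 0.15 = 0.089637.

9.0%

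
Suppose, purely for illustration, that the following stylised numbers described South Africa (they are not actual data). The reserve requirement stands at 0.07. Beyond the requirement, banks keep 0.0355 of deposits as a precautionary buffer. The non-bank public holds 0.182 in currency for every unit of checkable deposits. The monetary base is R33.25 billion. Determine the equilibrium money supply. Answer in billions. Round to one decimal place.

The money multiplier is m = (1 + c) / (rr + e + c) = (1 + 0.182) / (0.07 + 0.0355 + 0.182) ≈ 4.1113.
So M = m × MB = 4.1113 × 33.25 ≈ 136.7007 billion.

R136.7 billion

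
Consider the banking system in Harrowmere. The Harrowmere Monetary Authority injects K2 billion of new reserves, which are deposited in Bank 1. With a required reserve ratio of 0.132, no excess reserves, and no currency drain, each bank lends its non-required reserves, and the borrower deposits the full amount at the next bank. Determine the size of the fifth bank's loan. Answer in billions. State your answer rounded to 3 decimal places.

K0.985 billion

Each bank lends a fraction (1 − rr) = 0.8680 of the deposit it receives, so Bank 5 receives 2·0.8680^4 and lends 2·0.8680^5 ≈ 0.9854 billion.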